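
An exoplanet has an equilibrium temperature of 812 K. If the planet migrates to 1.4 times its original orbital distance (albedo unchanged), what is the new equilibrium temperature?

T_eq ∝ L^(1/4) · d^(−1/2).
T′ = 812 / 1.4^(1/2) = 686 K.

T_eq ≈ 686 K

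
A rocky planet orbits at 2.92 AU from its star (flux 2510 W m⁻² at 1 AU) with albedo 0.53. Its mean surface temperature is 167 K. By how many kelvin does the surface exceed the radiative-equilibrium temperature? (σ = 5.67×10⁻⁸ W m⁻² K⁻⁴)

ΔT ≈ 9.8 K

S = 2510/2.92² = 294.4 W m⁻².
T_eq = [S(1−A)/(4σ)]^(1/4) = [294.4×0.47/(4×5.67×10⁻⁸)]^(1/4) = 157.2 K.
ΔT = T_surf − T_eq = 167 − 157.2.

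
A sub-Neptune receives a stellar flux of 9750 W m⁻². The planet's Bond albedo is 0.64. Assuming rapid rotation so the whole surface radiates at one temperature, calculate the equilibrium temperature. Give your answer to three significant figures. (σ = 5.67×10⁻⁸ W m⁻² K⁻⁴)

Energy balance: absorbed = emitted ⇒ πR²·S(1−A) = 4πR²·σT_eq⁴, so T_eq⁴ = S(1−A)/(4σ).
T_eq = [9750 × 0.36 / (4 × 5.67×10⁻⁸)]^(1/4) = (1.55×10¹⁰)^(1/4) = 353 K.

T_eq ≈ 353 K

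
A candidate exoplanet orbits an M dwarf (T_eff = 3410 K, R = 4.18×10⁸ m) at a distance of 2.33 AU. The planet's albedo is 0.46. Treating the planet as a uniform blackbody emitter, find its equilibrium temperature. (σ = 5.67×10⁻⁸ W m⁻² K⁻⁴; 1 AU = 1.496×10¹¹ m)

d = 2.33 AU = 3.49×10¹¹ m.
L = 4πR_⋆²σT_⋆⁴ = 4π(4.18×10⁸)² × 5.67×10⁻⁸ × (3410)⁴ = 1.68×10²⁵ W.
S = L/(4πd²) = 11.0 W m⁻².
Energy balance: absorbed = emitted ⇒ πR²·S(1−A) = 4πR²·σT_eq⁴, so T_eq⁴ = S(1−A)/(4σ).
T_eq = [11.0 × 0.54 / (4 × 5.67×10⁻⁸)]^(1/4) = (2.62×10⁷)^(1/4) = 71.6 K.

T_eq ≈ 71.6 K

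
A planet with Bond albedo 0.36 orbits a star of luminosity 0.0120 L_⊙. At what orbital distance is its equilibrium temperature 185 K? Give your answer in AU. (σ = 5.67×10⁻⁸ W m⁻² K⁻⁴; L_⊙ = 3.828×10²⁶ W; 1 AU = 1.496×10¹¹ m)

L = 0.0120 × 3.828×10²⁶ = 4.59×10²⁴ W.
From T_eq⁴ = L(1−A)/(16πσd²): d = √[L(1−A)/(16πσT_eq⁴)].
d = √[4.59×10²⁴ × 0.64 / (16π × 5.67×10⁻⁸ × (185)⁴)] = 2.97×10¹⁰ m = 0.198 AU.

d ≈ 0.198 AU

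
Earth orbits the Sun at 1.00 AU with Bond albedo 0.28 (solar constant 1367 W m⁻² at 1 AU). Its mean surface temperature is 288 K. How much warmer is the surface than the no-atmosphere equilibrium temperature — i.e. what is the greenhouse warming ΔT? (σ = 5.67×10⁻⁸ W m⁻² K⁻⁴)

S = 1367/1.00² = 1367 W m⁻².
T_eq = [S(1−A)/(4σ)]^(1/4) = [1367×0.72/(4×5.67×10⁻⁸)]^(1/4) = 256.7 K.
ΔT = T_surf − T_eq = 288 − 256.7.

ΔT ≈ 31.3 K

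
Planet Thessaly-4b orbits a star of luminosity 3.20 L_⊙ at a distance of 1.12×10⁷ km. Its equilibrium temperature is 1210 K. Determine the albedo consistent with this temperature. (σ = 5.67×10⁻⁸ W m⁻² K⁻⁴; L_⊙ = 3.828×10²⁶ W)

A ≈ 0.37

d = 1.12×10⁷ km = 1.12×10¹⁰ m.
L = 3.20 × 3.828×10²⁶ = 1.22×10²⁷ W.
Flux: S = L/(4πd²) = 1.22×10²⁷/(4π×(1.12×10¹⁰)²) = 7.77×10⁵ W m⁻².
From T_eq⁴ = S(1−A)/(4σ): 1−A = 4σT_eq⁴/S.
1−A = 4 × 5.67×10⁻⁸ × (1210)⁴ / 7.77×10⁵ = 0.626.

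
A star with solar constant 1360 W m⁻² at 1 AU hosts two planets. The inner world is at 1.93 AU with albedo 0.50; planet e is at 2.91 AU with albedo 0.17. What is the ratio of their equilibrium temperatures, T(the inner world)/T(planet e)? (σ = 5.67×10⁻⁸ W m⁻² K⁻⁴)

T_eq = [S₀(1−A)/(4σd²)]^(1/4), so T ∝ (1−A)^(1/4) / √d.
T₁ = [1360×0.50/(4×5.67×10⁻⁸×1.93²)]^(1/4) = 168.44 K.
T₂ = [1360×0.83/(4×5.67×10⁻⁸×2.91²)]^(1/4) = 155.70 K.

T₁/T₂ ≈ 1.082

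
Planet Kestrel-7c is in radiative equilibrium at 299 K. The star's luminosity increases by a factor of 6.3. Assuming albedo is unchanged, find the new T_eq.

T_eq ∝ L^(1/4) · d^(−1/2).
T′ = 299 × 6.3^(1/4) = 474 K.

T_eq ≈ 474 K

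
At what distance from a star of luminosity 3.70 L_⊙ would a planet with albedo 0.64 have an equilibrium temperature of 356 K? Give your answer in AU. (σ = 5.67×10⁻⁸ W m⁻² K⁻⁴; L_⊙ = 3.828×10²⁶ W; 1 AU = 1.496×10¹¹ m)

d ≈ 0.705 AU

L = 3.70 × 3.828×10²⁶ = 1.42×10²⁷ W.
From T_eq⁴ = L(1−A)/(16πσd²): d = √[L(1−A)/(16πσT_eq⁴)].
d = √[1.42×10²⁷ × 0.36 / (16π × 5.67×10⁻⁸ × (356)⁴)] = 1.06×10¹¹ m = 0.705 AU.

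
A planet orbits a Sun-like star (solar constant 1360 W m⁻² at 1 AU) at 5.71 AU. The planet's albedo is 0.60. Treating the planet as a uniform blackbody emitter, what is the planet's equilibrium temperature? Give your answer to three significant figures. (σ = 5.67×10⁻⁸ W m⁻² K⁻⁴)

Flux at 5.71 AU: S = 1360/5.71² = 41.7 W m⁻².
Energy balance: absorbed = emitted ⇒ πR²·S(1−A) = 4πR²·σT_eq⁴, so T_eq⁴ = S(1−A)/(4σ).
T_eq = [41.7 × 0.40 / (4 × 5.67×10⁻⁸)]^(1/4) = (7.36×10⁷)^(1/4) = 92.6 K.

T_eq ≈ 92.6 K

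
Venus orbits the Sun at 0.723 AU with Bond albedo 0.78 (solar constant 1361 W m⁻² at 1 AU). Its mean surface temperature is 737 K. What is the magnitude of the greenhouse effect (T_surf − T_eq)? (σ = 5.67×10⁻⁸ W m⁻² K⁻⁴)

ΔT ≈ 512.8 K

S = 1361/0.723² = 2604 W m⁻².
T_eq = [S(1−A)/(4σ)]^(1/4) = [2604×0.22/(4×5.67×10⁻⁸)]^(1/4) = 224.2 K.
ΔT = T_surf − T_eq = 737 − 224.2.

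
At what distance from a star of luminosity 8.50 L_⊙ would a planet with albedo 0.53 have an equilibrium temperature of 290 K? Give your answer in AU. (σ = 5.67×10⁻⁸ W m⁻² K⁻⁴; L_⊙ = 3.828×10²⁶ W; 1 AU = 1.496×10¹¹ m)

L = 8.50 × 3.828×10²⁶ = 3.25×10²⁷ W.
From T_eq⁴ = L(1−A)/(16πσd²): d = √[L(1−A)/(16πσT_eq⁴)].
d = √[3.25×10²⁷ × 0.47 / (16π × 5.67×10⁻⁸ × (290)⁴)] = 2.75×10¹¹ m = 1.84 AU.

d ≈ 1.84 AU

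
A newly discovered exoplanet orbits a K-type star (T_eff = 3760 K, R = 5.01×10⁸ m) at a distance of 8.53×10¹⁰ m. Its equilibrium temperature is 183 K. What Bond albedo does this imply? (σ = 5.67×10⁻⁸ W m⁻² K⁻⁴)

A ≈ 0.35

L = 4πR_⋆²σT_⋆⁴ = 4π(5.01×10⁸)² × 5.67×10⁻⁸ × (3760)⁴ = 3.57×10²⁵ W.
S = L/(4πd²) = 391 W m⁻².
From T_eq⁴ = S(1−A)/(4σ): 1−A = 4σT_eq⁴/S.
1−A = 4 × 5.67×10⁻⁸ × (183)⁴ / 391 = 0.651.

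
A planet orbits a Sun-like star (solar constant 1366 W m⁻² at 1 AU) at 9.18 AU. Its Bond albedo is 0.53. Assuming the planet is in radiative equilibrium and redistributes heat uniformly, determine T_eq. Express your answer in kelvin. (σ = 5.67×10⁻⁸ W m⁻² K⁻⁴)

T_eq ≈ 76.1 K

Flux at 9.18 AU: S = 1366/9.18² = 16.2 W m⁻².
Energy balance: absorbed = emitted ⇒ πR²·S(1−A) = 4πR²·σT_eq⁴, so T_eq⁴ = S(1−A)/(4σ).
T_eq = [16.2 × 0.47 / (4 × 5.67×10⁻⁸)]^(1/4) = (3.36×10⁷)^(1/4) = 76.1 K.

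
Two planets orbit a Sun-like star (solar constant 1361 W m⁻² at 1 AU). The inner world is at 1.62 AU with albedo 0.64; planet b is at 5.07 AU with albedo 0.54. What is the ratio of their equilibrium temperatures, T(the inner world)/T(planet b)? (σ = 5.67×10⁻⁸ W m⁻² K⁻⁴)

T_eq = [S₀(1−A)/(4σd²)]^(1/4), so T ∝ (1−A)^(1/4) / √d.
T₁ = [1361×0.36/(4×5.67×10⁻⁸×1.62²)]^(1/4) = 169.38 K.
T₂ = [1361×0.46/(4×5.67×10⁻⁸×5.07²)]^(1/4) = 101.80 K.

T₁/T₂ ≈ 1.664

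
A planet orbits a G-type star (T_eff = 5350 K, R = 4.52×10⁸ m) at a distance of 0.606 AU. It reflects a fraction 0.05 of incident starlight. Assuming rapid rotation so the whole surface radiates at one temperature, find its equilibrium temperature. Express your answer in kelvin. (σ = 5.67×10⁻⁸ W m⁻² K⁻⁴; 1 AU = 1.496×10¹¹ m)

T_eq ≈ 264 K

d = 0.606 AU = 9.07×10¹⁰ m.
L = 4πR_⋆²σT_⋆⁴ = 4π(4.52×10⁸)² × 5.67×10⁻⁸ × (5350)⁴ = 1.19×10²⁶ W.
S = L/(4πd²) = 1150 W m⁻².
Energy balance: absorbed = emitted ⇒ πR²·S(1−A) = 4πR²·σT_eq⁴, so T_eq⁴ = S(1−A)/(4σ).
T_eq = [1150 × 0.95 / (4 × 5.67×10⁻⁸)]^(1/4) = (4.84×10⁹)^(1/4) = 264 K.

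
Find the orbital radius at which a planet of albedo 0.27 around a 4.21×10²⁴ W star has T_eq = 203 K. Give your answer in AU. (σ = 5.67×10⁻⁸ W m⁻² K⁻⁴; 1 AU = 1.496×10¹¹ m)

d ≈ 0.168 AU

From T_eq⁴ = L(1−A)/(16πσd²): d = √[L(1−A)/(16πσT_eq⁴)].
d = √[4.21×10²⁴ × 0.73 / (16π × 5.67×10⁻⁸ × (203)⁴)] = 2.52×10¹⁰ m = 0.168 AU.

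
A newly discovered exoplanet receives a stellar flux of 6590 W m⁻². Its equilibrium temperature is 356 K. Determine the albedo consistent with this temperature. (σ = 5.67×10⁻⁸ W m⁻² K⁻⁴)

From T_eq⁴ = S(1−A)/(4σ): 1−A = 4σT_eq⁴/S.
1−A = 4 × 5.67×10⁻⁸ × (356)⁴ / 6590 = 0.553.

A ≈ 0.45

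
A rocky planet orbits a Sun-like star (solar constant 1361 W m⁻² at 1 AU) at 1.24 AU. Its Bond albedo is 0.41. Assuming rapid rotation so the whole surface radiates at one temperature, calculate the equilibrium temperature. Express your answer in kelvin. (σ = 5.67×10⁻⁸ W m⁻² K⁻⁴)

T_eq ≈ 219 K

Flux at 1.24 AU: S = 1361/1.24² = 885 W m⁻².
Energy balance: absorbed = emitted ⇒ πR²·S(1−A) = 4πR²·σT_eq⁴, so T_eq⁴ = S(1−A)/(4σ).
T_eq = [885 × 0.59 / (4 × 5.67×10⁻⁸)]^(1/4) = (2.30×10⁹)^(1/4) = 219 K.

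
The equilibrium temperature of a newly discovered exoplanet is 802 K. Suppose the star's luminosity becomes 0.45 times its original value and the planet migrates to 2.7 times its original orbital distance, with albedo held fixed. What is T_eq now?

T_eq ≈ 400 K

T_eq ∝ L^(1/4) · d^(−1/2).
T′ = 802 × 0.45^(1/4) / 2.7^(1/2) = 400 K.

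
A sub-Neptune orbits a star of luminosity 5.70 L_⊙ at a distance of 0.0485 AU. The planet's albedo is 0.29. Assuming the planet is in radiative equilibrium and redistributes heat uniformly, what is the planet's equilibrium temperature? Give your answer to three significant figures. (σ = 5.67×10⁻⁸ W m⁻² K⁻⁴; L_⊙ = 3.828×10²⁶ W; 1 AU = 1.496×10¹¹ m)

T_eq ≈ 1790 K

d = 0.0485 AU = 7.26×10⁹ m.
L = 5.70 × 3.828×10²⁶ = 2.18×10²⁷ W.
Flux: S = L/(4πd²) = 2.18×10²⁷/(4π×(7.26×10⁹)²) = 3.30×10⁶ W m⁻².
Energy balance: absorbed = emitted ⇒ πR²·S(1−A) = 4πR²·σT_eq⁴, so T_eq⁴ = S(1−A)/(4σ).
T_eq = [3.30×10⁶ × 0.71 / (4 × 5.67×10⁻⁸)]^(1/4) = (1.03×10¹³)^(1/4) = 1790 K.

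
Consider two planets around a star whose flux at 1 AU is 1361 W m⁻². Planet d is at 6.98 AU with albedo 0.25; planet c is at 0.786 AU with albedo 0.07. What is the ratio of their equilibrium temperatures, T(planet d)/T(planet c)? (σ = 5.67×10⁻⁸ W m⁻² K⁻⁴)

T_eq = [S₀(1−A)/(4σd²)]^(1/4), so T ∝ (1−A)^(1/4) / √d.
T₁ = [1361×0.75/(4×5.67×10⁻⁸×6.98²)]^(1/4) = 98.04 K.
T₂ = [1361×0.93/(4×5.67×10⁻⁸×0.786²)]^(1/4) = 308.29 K.

T₁/T₂ ≈ 0.318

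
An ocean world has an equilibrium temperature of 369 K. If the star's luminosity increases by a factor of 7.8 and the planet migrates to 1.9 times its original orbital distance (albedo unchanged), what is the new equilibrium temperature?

T_eq ≈ 447 K

T_eq ∝ L^(1/4) · d^(−1/2).
T′ = 369 × 7.8^(1/4) / 1.9^(1/2) = 447 K.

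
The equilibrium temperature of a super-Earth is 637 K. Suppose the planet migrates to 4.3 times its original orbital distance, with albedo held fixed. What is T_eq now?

T_eq ≈ 307 K

T_eq ∝ L^(1/4) · d^(−1/2).
T′ = 637 / 4.3^(1/2) = 307 K.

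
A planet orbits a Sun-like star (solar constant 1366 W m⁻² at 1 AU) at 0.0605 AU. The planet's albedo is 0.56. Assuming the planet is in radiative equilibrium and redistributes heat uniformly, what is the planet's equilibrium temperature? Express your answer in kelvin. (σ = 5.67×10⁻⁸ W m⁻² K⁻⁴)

Flux at 0.0605 AU: S = 1366/0.0605² = 3.73×10⁵ W m⁻².
Energy balance: absorbed = emitted ⇒ πR²·S(1−A) = 4πR²·σT_eq⁴, so T_eq⁴ = S(1−A)/(4σ).
T_eq = [3.73×10⁵ × 0.44 / (4 × 5.67×10⁻⁸)]^(1/4) = (7.24×10¹¹)^(1/4) = 922 K.

T_eq ≈ 922 K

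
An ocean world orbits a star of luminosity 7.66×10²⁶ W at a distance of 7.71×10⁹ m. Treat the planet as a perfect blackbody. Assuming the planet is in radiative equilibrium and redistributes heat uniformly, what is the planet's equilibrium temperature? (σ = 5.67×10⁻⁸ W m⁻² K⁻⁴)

Flux: S = L/(4πd²) = 7.66×10²⁶/(4π×(7.71×10⁹)²) = 1.03×10⁶ W m⁻².
Energy balance: absorbed = emitted ⇒ πR²·S(1−A) = 4πR²·σT_eq⁴, so T_eq⁴ = S(1−A)/(4σ).
T_eq = [1.03×10⁶ × 1.00 / (4 × 5.67×10⁻⁸)]^(1/4) = (4.52×10¹²)^(1/4) = 1460 K.

T_eq ≈ 1460 K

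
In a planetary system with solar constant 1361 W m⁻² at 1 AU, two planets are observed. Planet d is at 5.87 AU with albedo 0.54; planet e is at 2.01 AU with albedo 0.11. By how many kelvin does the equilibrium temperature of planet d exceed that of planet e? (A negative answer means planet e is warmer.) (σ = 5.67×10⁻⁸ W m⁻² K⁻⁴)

T_eq = [S₀(1−A)/(4σd²)]^(1/4), so T ∝ (1−A)^(1/4) / √d.
T₁ = [1361×0.46/(4×5.67×10⁻⁸×5.87²)]^(1/4) = 94.61 K.
T₂ = [1361×0.89/(4×5.67×10⁻⁸×2.01²)]^(1/4) = 190.68 K.

ΔT ≈ -96.1 K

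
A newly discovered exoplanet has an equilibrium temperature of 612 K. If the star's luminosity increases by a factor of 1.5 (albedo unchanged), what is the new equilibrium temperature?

T_eq ∝ L^(1/4) · d^(−1/2).
T′ = 612 × 1.5^(1/4) = 677 K.

T_eq ≈ 677 K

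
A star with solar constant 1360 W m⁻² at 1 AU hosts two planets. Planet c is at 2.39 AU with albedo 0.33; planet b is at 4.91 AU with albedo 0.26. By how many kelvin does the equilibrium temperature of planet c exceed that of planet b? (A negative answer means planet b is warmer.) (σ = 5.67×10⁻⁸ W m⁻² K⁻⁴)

ΔT ≈ 46.4 K

T_eq = [S₀(1−A)/(4σd²)]^(1/4), so T ∝ (1−A)^(1/4) / √d.
T₁ = [1360×0.67/(4×5.67×10⁻⁸×2.39²)]^(1/4) = 162.85 K.
T₂ = [1360×0.74/(4×5.67×10⁻⁸×4.91²)]^(1/4) = 116.48 K.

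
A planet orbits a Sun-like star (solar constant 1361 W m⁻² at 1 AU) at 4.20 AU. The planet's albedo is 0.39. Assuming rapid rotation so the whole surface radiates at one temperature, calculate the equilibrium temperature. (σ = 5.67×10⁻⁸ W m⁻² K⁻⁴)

Flux at 4.20 AU: S = 1361/4.20² = 77.2 W m⁻².
Energy balance: absorbed = emitted ⇒ πR²·S(1−A) = 4πR²·σT_eq⁴, so T_eq⁴ = S(1−A)/(4σ).
T_eq = [77.2 × 0.61 / (4 × 5.67×10⁻⁸)]^(1/4) = (2.08×10⁸)^(1/4) = 120 K.

T_eq ≈ 120 K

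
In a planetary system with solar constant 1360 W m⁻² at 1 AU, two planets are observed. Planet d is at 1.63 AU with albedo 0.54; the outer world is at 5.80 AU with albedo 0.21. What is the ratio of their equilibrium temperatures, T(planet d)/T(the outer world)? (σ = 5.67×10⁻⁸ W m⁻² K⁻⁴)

T_eq = [S₀(1−A)/(4σd²)]^(1/4), so T ∝ (1−A)^(1/4) / √d.
T₁ = [1360×0.46/(4×5.67×10⁻⁸×1.63²)]^(1/4) = 179.50 K.
T₂ = [1360×0.79/(4×5.67×10⁻⁸×5.80²)]^(1/4) = 108.93 K.

T₁/T₂ ≈ 1.648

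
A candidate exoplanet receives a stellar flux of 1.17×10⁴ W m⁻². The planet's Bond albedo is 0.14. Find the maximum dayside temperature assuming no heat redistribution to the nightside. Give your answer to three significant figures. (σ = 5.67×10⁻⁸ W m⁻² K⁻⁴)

With no redistribution each surface element balances locally: S(1−A) = σT⁴.
T = [1.17×10⁴ × 0.86 / 5.67×10⁻⁸]^(1/4) = (1.77×10¹¹)^(1/4) = 649 K.

T_ss ≈ 649 K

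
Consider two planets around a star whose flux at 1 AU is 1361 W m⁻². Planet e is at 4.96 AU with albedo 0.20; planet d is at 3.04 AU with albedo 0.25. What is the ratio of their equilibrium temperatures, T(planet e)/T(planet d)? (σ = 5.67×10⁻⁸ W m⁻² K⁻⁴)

T_eq = [S₀(1−A)/(4σd²)]^(1/4), so T ∝ (1−A)^(1/4) / √d.
T₁ = [1361×0.80/(4×5.67×10⁻⁸×4.96²)]^(1/4) = 118.19 K.
T₂ = [1361×0.75/(4×5.67×10⁻⁸×3.04²)]^(1/4) = 148.55 K.

T₁/T₂ ≈ 0.796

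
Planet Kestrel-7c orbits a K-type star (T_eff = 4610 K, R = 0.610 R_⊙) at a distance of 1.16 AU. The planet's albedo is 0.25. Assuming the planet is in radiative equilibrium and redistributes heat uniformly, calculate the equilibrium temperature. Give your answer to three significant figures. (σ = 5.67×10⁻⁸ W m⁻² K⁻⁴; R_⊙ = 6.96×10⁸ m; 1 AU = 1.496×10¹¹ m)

T_eq ≈ 150 K

R_⋆ = 0.610 × 6.96×10⁸ = 4.25×10⁸ m.
d = 1.16 AU = 1.74×10¹¹ m.
L = 4πR_⋆²σT_⋆⁴ = 4π(4.25×10⁸)² × 5.67×10⁻⁸ × (4610)⁴ = 5.80×10²⁵ W.
S = L/(4πd²) = 153 W m⁻².
Energy balance: absorbed = emitted ⇒ πR²·S(1−A) = 4πR²·σT_eq⁴, so T_eq⁴ = S(1−A)/(4σ).
T_eq = [153 × 0.75 / (4 × 5.67×10⁻⁸)]^(1/4) = (5.07×10⁸)^(1/4) = 150 K.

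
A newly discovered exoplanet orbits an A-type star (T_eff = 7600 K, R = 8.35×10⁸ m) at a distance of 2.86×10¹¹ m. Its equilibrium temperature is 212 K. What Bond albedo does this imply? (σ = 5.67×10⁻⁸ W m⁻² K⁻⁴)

L = 4πR_⋆²σT_⋆⁴ = 4π(8.35×10⁸)² × 5.67×10⁻⁸ × (7600)⁴ = 1.66×10²⁷ W.
S = L/(4πd²) = 1610 W m⁻².
From T_eq⁴ = S(1−A)/(4σ): 1−A = 4σT_eq⁴/S.
1−A = 4 × 5.67×10⁻⁸ × (212)⁴ / 1610 = 0.284.

A ≈ 0.72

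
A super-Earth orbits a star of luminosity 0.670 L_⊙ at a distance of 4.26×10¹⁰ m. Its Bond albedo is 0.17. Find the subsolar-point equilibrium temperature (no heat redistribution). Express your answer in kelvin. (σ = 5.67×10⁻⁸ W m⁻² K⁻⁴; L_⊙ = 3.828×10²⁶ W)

L = 0.670 × 3.828×10²⁶ = 2.56×10²⁶ W.
Flux: S = L/(4πd²) = 2.56×10²⁶/(4π×(4.26×10¹⁰)²) = 1.12×10⁴ W m⁻².
At the subsolar point the surface absorbs S(1−A) and emits σT⁴ per unit area — no factor of 4, since only the local patch is in balance.
T = [1.12×10⁴ × 0.83 / 5.67×10⁻⁸]^(1/4) = (1.65×10¹¹)^(1/4) = 637 K.

T_ss ≈ 637 K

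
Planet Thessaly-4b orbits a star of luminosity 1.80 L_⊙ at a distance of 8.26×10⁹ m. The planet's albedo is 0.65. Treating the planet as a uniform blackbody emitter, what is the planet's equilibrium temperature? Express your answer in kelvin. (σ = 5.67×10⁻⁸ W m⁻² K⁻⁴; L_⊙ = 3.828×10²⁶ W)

L = 1.80 × 3.828×10²⁶ = 6.89×10²⁶ W.
Flux: S = L/(4πd²) = 6.89×10²⁶/(4π×(8.26×10⁹)²) = 8.04×10⁵ W m⁻².
Energy balance: absorbed = emitted ⇒ πR²·S(1−A) = 4πR²·σT_eq⁴, so T_eq⁴ = S(1−A)/(4σ).
T_eq = [8.04×10⁵ × 0.35 / (4 × 5.67×10⁻⁸)]^(1/4) = (1.24×10¹²)^(1/4) = 1060 K.

T_eq ≈ 1060 K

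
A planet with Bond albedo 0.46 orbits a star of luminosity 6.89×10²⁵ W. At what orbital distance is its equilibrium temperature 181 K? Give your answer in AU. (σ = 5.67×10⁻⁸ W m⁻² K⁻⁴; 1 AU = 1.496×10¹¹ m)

From T_eq⁴ = L(1−A)/(16πσd²): d = √[L(1−A)/(16πσT_eq⁴)].
d = √[6.89×10²⁵ × 0.54 / (16π × 5.67×10⁻⁸ × (181)⁴)] = 1.10×10¹¹ m = 0.737 AU.

d ≈ 0.737 AU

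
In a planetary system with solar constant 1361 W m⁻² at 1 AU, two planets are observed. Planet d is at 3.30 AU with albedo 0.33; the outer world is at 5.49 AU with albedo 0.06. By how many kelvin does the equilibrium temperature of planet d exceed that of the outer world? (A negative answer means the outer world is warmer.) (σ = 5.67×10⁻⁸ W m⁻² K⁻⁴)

ΔT ≈ 21.7 K

T_eq = [S₀(1−A)/(4σd²)]^(1/4), so T ∝ (1−A)^(1/4) / √d.
T₁ = [1361×0.67/(4×5.67×10⁻⁸×3.30²)]^(1/4) = 138.62 K.
T₂ = [1361×0.94/(4×5.67×10⁻⁸×5.49²)]^(1/4) = 116.96 K.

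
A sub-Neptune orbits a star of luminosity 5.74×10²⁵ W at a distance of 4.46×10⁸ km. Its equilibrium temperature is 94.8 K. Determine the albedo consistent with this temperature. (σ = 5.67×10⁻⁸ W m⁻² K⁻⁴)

A ≈ 0.20

d = 4.46×10⁸ km = 4.46×10¹¹ m.
Flux: S = L/(4πd²) = 5.74×10²⁵/(4π×(4.46×10¹¹)²) = 23.0 W m⁻².
From T_eq⁴ = S(1−A)/(4σ): 1−A = 4σT_eq⁴/S.
1−A = 4 × 5.67×10⁻⁸ × (94.8)⁴ / 23.0 = 0.798.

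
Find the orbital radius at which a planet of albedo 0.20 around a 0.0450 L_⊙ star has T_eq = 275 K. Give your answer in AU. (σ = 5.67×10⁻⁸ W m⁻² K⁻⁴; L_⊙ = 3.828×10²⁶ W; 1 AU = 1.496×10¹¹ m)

L = 0.0450 × 3.828×10²⁶ = 1.72×10²⁵ W.
From T_eq⁴ = L(1−A)/(16πσd²): d = √[L(1−A)/(16πσT_eq⁴)].
d = √[1.72×10²⁵ × 0.80 / (16π × 5.67×10⁻⁸ × (275)⁴)] = 2.91×10¹⁰ m = 0.194 AU.

d ≈ 0.194 AU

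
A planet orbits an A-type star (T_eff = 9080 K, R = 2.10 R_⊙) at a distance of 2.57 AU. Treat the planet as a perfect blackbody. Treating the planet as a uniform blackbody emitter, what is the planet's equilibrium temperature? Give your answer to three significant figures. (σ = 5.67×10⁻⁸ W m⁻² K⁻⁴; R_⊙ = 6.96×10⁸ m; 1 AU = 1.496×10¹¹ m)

R_⋆ = 2.10 × 6.96×10⁸ = 1.46×10⁹ m.
d = 2.57 AU = 3.84×10¹¹ m.
L = 4πR_⋆²σT_⋆⁴ = 4π(1.46×10⁹)² × 5.67×10⁻⁸ × (9080)⁴ = 1.03×10²⁸ W.
S = L/(4πd²) = 5570 W m⁻².
Energy balance: absorbed = emitted ⇒ πR²·S(1−A) = 4πR²·σT_eq⁴, so T_eq⁴ = S(1−A)/(4σ).
T_eq = [5570 × 1.00 / (4 × 5.67×10⁻⁸)]^(1/4) = (2.46×10¹⁰)^(1/4) = 396 K.

T_eq ≈ 396 K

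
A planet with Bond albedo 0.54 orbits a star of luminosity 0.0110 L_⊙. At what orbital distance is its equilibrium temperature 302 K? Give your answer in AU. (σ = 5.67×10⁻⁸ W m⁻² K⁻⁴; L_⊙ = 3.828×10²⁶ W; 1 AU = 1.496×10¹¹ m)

d ≈ 0.0604 AU

L = 0.0110 × 3.828×10²⁶ = 4.21×10²⁴ W.
From T_eq⁴ = L(1−A)/(16πσd²): d = √[L(1−A)/(16πσT_eq⁴)].
d = √[4.21×10²⁴ × 0.46 / (16π × 5.67×10⁻⁸ × (302)⁴)] = 9.04×10⁹ m = 0.0604 AU.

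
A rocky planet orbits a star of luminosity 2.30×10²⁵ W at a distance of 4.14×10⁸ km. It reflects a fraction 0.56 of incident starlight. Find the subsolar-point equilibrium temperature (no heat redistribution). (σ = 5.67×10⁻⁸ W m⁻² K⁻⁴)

T_ss ≈ 95.4 K

d = 4.14×10⁸ km = 4.14×10¹¹ m.
Flux: S = L/(4πd²) = 2.30×10²⁵/(4π×(4.14×10¹¹)²) = 10.7 W m⁻².
At the subsolar point the surface absorbs S(1−A) and emits σT⁴ per unit area — no factor of 4, since only the local patch is in balance.
T = [10.7 × 0.44 / 5.67×10⁻⁸]^(1/4) = (8.29×10⁷)^(1/4) = 95.4 K.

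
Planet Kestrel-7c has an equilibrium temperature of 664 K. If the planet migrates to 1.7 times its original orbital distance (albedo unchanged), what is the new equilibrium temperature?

T_eq ≈ 509 K

T_eq ∝ L^(1/4) · d^(−1/2).
T′ = 664 / 1.7^(1/2) = 509 K.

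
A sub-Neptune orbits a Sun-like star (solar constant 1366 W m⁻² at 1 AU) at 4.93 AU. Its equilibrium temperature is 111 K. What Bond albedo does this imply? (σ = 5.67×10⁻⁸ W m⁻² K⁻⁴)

Flux at 4.93 AU: S = 1366/4.93² = 56.2 W m⁻².
From T_eq⁴ = S(1−A)/(4σ): 1−A = 4σT_eq⁴/S.
1−A = 4 × 5.67×10⁻⁸ × (111)⁴ / 56.2 = 0.613.

A ≈ 0.39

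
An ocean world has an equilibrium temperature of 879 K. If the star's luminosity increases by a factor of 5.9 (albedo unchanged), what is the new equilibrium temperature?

T_eq ≈ 1370 K

T_eq ∝ L^(1/4) · d^(−1/2).
T′ = 879 × 5.9^(1/4) = 1370 K.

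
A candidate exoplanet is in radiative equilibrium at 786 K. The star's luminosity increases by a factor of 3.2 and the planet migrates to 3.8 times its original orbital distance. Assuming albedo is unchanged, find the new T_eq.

T_eq ∝ L^(1/4) · d^(−1/2).
T′ = 786 × 3.2^(1/4) / 3.8^(1/2) = 539 K.

T_eq ≈ 539 K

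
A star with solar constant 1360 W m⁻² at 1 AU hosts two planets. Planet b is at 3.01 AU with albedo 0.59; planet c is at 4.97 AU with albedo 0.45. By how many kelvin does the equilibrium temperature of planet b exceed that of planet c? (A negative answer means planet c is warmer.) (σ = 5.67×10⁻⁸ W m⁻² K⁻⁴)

T_eq = [S₀(1−A)/(4σd²)]^(1/4), so T ∝ (1−A)^(1/4) / √d.
T₁ = [1360×0.41/(4×5.67×10⁻⁸×3.01²)]^(1/4) = 128.35 K.
T₂ = [1360×0.55/(4×5.67×10⁻⁸×4.97²)]^(1/4) = 107.49 K.

ΔT ≈ 20.9 K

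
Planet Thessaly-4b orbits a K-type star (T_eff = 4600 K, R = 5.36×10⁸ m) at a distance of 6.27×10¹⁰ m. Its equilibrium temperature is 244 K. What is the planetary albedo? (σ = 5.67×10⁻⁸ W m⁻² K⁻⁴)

L = 4πR_⋆²σT_⋆⁴ = 4π(5.36×10⁸)² × 5.67×10⁻⁸ × (4600)⁴ = 9.17×10²⁵ W.
S = L/(4πd²) = 1860 W m⁻².
From T_eq⁴ = S(1−A)/(4σ): 1−A = 4σT_eq⁴/S.
1−A = 4 × 5.67×10⁻⁸ × (244)⁴ / 1860 = 0.433.

A ≈ 0.57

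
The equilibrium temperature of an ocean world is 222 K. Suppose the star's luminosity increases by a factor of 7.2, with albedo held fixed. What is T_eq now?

T_eq ∝ L^(1/4) · d^(−1/2).
T′ = 222 × 7.2^(1/4) = 364 K.

T_eq ≈ 364 K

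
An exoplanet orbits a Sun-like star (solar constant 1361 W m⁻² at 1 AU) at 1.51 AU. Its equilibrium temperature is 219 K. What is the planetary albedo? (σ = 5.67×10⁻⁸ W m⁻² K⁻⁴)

Flux at 1.51 AU: S = 1361/1.51² = 597 W m⁻².
From T_eq⁴ = S(1−A)/(4σ): 1−A = 4σT_eq⁴/S.
1−A = 4 × 5.67×10⁻⁸ × (219)⁴ / 597 = 0.874.

A ≈ 0.13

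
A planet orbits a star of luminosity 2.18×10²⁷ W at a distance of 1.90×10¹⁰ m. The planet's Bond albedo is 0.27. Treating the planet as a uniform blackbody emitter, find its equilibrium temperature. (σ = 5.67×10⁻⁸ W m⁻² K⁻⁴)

T_eq ≈ 1120 K

Flux: S = L/(4πd²) = 2.18×10²⁷/(4π×(1.90×10¹⁰)²) = 4.81×10⁵ W m⁻².
Energy balance: absorbed = emitted ⇒ πR²·S(1−A) = 4πR²·σT_eq⁴, so T_eq⁴ = S(1−A)/(4σ).
T_eq = [4.81×10⁵ × 0.73 / (4 × 5.67×10⁻⁸)]^(1/4) = (1.55×10¹²)^(1/4) = 1120 K.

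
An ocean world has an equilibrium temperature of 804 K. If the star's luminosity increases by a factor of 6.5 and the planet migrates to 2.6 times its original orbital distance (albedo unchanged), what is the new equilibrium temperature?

T_eq ≈ 796 K

T_eq ∝ L^(1/4) · d^(−1/2).
T′ = 804 × 6.5^(1/4) / 2.6^(1/2) = 796 K.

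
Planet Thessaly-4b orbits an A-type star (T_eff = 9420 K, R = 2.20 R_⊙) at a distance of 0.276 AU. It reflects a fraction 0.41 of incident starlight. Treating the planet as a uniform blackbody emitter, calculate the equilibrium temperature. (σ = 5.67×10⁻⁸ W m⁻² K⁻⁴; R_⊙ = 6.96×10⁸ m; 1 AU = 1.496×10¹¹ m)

T_eq ≈ 1120 K

R_⋆ = 2.20 × 6.96×10⁸ = 1.53×10⁹ m.
d = 0.276 AU = 4.13×10¹⁰ m.
L = 4πR_⋆²σT_⋆⁴ = 4π(1.53×10⁹)² × 5.67×10⁻⁸ × (9420)⁴ = 1.32×10²⁸ W.
S = L/(4πd²) = 6.14×10⁵ W m⁻².
Energy balance: absorbed = emitted ⇒ πR²·S(1−A) = 4πR²·σT_eq⁴, so T_eq⁴ = S(1−A)/(4σ).
T_eq = [6.14×10⁵ × 0.59 / (4 × 5.67×10⁻⁸)]^(1/4) = (1.60×10¹²)^(1/4) = 1120 K.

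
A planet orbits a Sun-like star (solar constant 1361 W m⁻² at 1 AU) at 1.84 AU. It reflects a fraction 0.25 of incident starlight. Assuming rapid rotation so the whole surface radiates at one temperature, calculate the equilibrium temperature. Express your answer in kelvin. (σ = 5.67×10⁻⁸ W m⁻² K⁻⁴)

T_eq ≈ 191 K

Flux at 1.84 AU: S = 1361/1.84² = 402 W m⁻².
Energy balance: absorbed = emitted ⇒ πR²·S(1−A) = 4πR²·σT_eq⁴, so T_eq⁴ = S(1−A)/(4σ).
T_eq = [402 × 0.75 / (4 × 5.67×10⁻⁸)]^(1/4) = (1.33×10⁹)^(1/4) = 191 K.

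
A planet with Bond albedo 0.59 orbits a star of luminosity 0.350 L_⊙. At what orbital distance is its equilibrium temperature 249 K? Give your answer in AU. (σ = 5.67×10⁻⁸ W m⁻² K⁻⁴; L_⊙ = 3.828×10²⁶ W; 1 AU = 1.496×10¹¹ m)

L = 0.350 × 3.828×10²⁶ = 1.34×10²⁶ W.
From T_eq⁴ = L(1−A)/(16πσd²): d = √[L(1−A)/(16πσT_eq⁴)].
d = √[1.34×10²⁶ × 0.41 / (16π × 5.67×10⁻⁸ × (249)⁴)] = 7.08×10¹⁰ m = 0.473 AU.

d ≈ 0.473 AU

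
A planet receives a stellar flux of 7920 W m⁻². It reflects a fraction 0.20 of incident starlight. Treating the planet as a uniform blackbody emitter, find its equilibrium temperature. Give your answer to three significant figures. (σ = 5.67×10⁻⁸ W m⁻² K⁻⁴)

Energy balance: absorbed = emitted ⇒ πR²·S(1−A) = 4πR²·σT_eq⁴, so T_eq⁴ = S(1−A)/(4σ).
T_eq = [7920 × 0.80 / (4 × 5.67×10⁻⁸)]^(1/4) = (2.79×10¹⁰)^(1/4) = 409 K.

T_eq ≈ 409 K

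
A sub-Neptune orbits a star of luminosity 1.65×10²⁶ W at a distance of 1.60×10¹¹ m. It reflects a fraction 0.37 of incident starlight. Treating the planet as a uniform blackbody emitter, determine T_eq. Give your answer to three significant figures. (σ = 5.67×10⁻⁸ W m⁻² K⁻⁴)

Flux: S = L/(4πd²) = 1.65×10²⁶/(4π×(1.60×10¹¹)²) = 513 W m⁻².
Energy balance: absorbed = emitted ⇒ πR²·S(1−A) = 4πR²·σT_eq⁴, so T_eq⁴ = S(1−A)/(4σ).
T_eq = [513 × 0.63 / (4 × 5.67×10⁻⁸)]^(1/4) = (1.42×10⁹)^(1/4) = 194 K.

T_eq ≈ 194 K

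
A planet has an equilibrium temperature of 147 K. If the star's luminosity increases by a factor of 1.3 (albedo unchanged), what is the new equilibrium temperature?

T_eq ≈ 157 K

T_eq ∝ L^(1/4) · d^(−1/2).
T′ = 147 × 1.3^(1/4) = 157 K.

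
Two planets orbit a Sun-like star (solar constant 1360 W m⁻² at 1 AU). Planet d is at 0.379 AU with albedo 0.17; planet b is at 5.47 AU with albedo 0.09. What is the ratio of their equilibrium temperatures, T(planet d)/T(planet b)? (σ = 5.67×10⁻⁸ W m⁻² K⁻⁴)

T₁/T₂ ≈ 3.713

T_eq = [S₀(1−A)/(4σd²)]^(1/4), so T ∝ (1−A)^(1/4) / √d.
T₁ = [1360×0.83/(4×5.67×10⁻⁸×0.379²)]^(1/4) = 431.44 K.
T₂ = [1360×0.91/(4×5.67×10⁻⁸×5.47²)]^(1/4) = 116.21 K.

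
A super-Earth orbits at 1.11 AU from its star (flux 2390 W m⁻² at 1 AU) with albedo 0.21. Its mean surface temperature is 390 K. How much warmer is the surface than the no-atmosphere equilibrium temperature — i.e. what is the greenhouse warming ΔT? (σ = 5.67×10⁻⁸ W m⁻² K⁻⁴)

S = 2390/1.11² = 1940 W m⁻².
T_eq = [S(1−A)/(4σ)]^(1/4) = [1940×0.79/(4×5.67×10⁻⁸)]^(1/4) = 286.7 K.
ΔT = T_surf − T_eq = 390 − 286.7.

ΔT ≈ 103.3 K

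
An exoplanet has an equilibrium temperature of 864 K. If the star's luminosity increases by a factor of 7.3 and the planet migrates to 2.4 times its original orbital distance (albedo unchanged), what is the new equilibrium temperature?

T_eq ∝ L^(1/4) · d^(−1/2).
T′ = 864 × 7.3^(1/4) / 2.4^(1/2) = 917 K.

T_eq ≈ 917 K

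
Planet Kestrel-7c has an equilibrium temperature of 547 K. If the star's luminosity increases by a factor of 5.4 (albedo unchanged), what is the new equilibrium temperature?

T_eq ≈ 834 K

T_eq ∝ L^(1/4) · d^(−1/2).
T′ = 547 × 5.4^(1/4) = 834 K.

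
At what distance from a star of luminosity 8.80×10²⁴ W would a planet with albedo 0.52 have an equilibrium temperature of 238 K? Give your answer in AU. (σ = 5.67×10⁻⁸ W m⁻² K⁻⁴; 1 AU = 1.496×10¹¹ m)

From T_eq⁴ = L(1−A)/(16πσd²): d = √[L(1−A)/(16πσT_eq⁴)].
d = √[8.80×10²⁴ × 0.48 / (16π × 5.67×10⁻⁸ × (238)⁴)] = 2.15×10¹⁰ m = 0.144 AU.

d ≈ 0.144 AU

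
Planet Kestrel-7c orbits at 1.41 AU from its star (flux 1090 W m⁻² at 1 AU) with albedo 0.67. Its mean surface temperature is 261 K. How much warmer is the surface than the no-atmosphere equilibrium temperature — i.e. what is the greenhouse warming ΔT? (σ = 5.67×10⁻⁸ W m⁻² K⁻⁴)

ΔT ≈ 92.9 K

S = 1090/1.41² = 548.3 W m⁻².
T_eq = [S(1−A)/(4σ)]^(1/4) = [548.3×0.33/(4×5.67×10⁻⁸)]^(1/4) = 168.1 K.
ΔT = T_surf − T_eq = 261 − 168.1.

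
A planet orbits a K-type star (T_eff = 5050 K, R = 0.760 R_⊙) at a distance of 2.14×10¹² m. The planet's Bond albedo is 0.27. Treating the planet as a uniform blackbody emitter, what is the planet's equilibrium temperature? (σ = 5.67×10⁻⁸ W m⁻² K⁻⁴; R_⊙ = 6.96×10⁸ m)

T_eq ≈ 51.9 K

R_⋆ = 0.760 × 6.96×10⁸ = 5.29×10⁸ m.
L = 4πR_⋆²σT_⋆⁴ = 4π(5.29×10⁸)² × 5.67×10⁻⁸ × (5050)⁴ = 1.30×10²⁶ W.
S = L/(4πd²) = 2.25 W m⁻².
Energy balance: absorbed = emitted ⇒ πR²·S(1−A) = 4πR²·σT_eq⁴, so T_eq⁴ = S(1−A)/(4σ).
T_eq = [2.25 × 0.73 / (4 × 5.67×10⁻⁸)]^(1/4) = (7.25×10⁶)^(1/4) = 51.9 K.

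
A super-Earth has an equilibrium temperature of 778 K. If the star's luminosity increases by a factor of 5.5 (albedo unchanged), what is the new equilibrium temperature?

T_eq ∝ L^(1/4) · d^(−1/2).
T′ = 778 × 5.5^(1/4) = 1190 K.

T_eq ≈ 1190 K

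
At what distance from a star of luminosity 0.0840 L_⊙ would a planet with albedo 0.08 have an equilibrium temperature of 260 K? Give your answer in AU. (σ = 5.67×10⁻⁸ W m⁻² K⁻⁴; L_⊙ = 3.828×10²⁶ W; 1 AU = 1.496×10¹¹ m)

L = 0.0840 × 3.828×10²⁶ = 3.22×10²⁵ W.
From T_eq⁴ = L(1−A)/(16πσd²): d = √[L(1−A)/(16πσT_eq⁴)].
d = √[3.22×10²⁵ × 0.92 / (16π × 5.67×10⁻⁸ × (260)⁴)] = 4.77×10¹⁰ m = 0.319 AU.

d ≈ 0.319 AU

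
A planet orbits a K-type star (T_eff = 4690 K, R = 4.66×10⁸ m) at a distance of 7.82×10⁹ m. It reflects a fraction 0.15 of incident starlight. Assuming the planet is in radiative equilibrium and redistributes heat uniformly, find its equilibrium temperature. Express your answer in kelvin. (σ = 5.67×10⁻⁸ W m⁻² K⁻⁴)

T_eq ≈ 777 K

L = 4πR_⋆²σT_⋆⁴ = 4π(4.66×10⁸)² × 5.67×10⁻⁸ × (4690)⁴ = 7.49×10²⁵ W.
S = L/(4πd²) = 9.74×10⁴ W m⁻².
Energy balance: absorbed = emitted ⇒ πR²·S(1−A) = 4πR²·σT_eq⁴, so T_eq⁴ = S(1−A)/(4σ).
T_eq = [9.74×10⁴ × 0.85 / (4 × 5.67×10⁻⁸)]^(1/4) = (3.65×10¹¹)^(1/4) = 777 K.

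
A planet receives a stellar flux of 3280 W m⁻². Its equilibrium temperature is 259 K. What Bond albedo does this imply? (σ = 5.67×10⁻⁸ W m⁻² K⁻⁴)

From T_eq⁴ = S(1−A)/(4σ): 1−A = 4σT_eq⁴/S.
1−A = 4 × 5.67×10⁻⁸ × (259)⁴ / 3280 = 0.311.

A ≈ 0.69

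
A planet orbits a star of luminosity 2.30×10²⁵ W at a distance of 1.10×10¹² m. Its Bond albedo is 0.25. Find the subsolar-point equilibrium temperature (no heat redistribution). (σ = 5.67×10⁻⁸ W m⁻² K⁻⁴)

T_ss ≈ 66.9 K

Flux: S = L/(4πd²) = 2.30×10²⁵/(4π×(1.10×10¹²)²) = 1.51 W m⁻².
At the subsolar point the surface absorbs S(1−A) and emits σT⁴ per unit area — no factor of 4, since only the local patch is in balance.
T = [1.51 × 0.75 / 5.67×10⁻⁸]^(1/4) = (2.00×10⁷)^(1/4) = 66.9 K.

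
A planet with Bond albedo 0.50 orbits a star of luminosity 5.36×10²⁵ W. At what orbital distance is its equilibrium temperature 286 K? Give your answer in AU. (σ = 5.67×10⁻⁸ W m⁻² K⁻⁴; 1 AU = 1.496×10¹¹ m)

From T_eq⁴ = L(1−A)/(16πσd²): d = √[L(1−A)/(16πσT_eq⁴)].
d = √[5.36×10²⁵ × 0.50 / (16π × 5.67×10⁻⁸ × (286)⁴)] = 3.75×10¹⁰ m = 0.251 AU.

d ≈ 0.251 AU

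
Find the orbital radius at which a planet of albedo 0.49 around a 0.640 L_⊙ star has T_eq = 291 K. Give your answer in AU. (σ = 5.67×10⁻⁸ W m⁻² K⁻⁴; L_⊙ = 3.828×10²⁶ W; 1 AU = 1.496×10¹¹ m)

L = 0.640 × 3.828×10²⁶ = 2.45×10²⁶ W.
From T_eq⁴ = L(1−A)/(16πσd²): d = √[L(1−A)/(16πσT_eq⁴)].
d = √[2.45×10²⁶ × 0.51 / (16π × 5.67×10⁻⁸ × (291)⁴)] = 7.82×10¹⁰ m = 0.523 AU.

d ≈ 0.523 AU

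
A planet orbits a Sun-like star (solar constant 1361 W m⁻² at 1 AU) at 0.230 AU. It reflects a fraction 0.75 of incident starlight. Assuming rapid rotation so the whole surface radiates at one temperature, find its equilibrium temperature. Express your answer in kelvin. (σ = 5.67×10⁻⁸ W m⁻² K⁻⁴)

Flux at 0.230 AU: S = 1361/0.230² = 2.57×10⁴ W m⁻².
Energy balance: absorbed = emitted ⇒ πR²·S(1−A) = 4πR²·σT_eq⁴, so T_eq⁴ = S(1−A)/(4σ).
T_eq = [2.57×10⁴ × 0.25 / (4 × 5.67×10⁻⁸)]^(1/4) = (2.84×10¹⁰)^(1/4) = 410 K.

T_eq ≈ 410 K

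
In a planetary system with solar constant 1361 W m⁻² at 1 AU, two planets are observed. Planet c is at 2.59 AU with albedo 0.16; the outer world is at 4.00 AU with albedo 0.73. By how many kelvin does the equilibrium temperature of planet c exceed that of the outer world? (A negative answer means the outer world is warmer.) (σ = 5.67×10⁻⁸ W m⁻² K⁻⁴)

T_eq = [S₀(1−A)/(4σd²)]^(1/4), so T ∝ (1−A)^(1/4) / √d.
T₁ = [1361×0.84/(4×5.67×10⁻⁸×2.59²)]^(1/4) = 165.57 K.
T₂ = [1361×0.27/(4×5.67×10⁻⁸×4.00²)]^(1/4) = 100.31 K.

ΔT ≈ 65.3 K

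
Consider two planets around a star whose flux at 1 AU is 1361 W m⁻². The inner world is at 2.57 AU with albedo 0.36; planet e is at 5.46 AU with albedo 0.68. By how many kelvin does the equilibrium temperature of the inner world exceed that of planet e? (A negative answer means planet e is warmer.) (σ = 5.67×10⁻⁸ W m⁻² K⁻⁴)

ΔT ≈ 65.7 K

T_eq = [S₀(1−A)/(4σd²)]^(1/4), so T ∝ (1−A)^(1/4) / √d.
T₁ = [1361×0.64/(4×5.67×10⁻⁸×2.57²)]^(1/4) = 155.29 K.
T₂ = [1361×0.32/(4×5.67×10⁻⁸×5.46²)]^(1/4) = 89.59 K.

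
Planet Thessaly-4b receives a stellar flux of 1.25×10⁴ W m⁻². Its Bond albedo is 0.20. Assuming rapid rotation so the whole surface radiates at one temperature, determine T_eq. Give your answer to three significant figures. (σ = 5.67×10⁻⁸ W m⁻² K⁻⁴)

T_eq ≈ 458 K

Energy balance: absorbed = emitted ⇒ πR²·S(1−A) = 4πR²·σT_eq⁴, so T_eq⁴ = S(1−A)/(4σ).
T_eq = [1.25×10⁴ × 0.80 / (4 × 5.67×10⁻⁸)]^(1/4) = (4.41×10¹⁰)^(1/4) = 458 K.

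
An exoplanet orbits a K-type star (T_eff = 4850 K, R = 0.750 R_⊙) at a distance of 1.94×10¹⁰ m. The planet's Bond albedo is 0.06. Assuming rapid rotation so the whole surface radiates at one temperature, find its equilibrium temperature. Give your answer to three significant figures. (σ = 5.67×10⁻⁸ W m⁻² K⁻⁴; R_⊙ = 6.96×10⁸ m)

R_⋆ = 0.750 × 6.96×10⁸ = 5.22×10⁸ m.
L = 4πR_⋆²σT_⋆⁴ = 4π(5.22×10⁸)² × 5.67×10⁻⁸ × (4850)⁴ = 1.07×10²⁶ W.
S = L/(4πd²) = 2.27×10⁴ W m⁻².
Energy balance: absorbed = emitted ⇒ πR²·S(1−A) = 4πR²·σT_eq⁴, so T_eq⁴ = S(1−A)/(4σ).
T_eq = [2.27×10⁴ × 0.94 / (4 × 5.67×10⁻⁸)]^(1/4) = (9.41×10¹⁰)^(1/4) = 554 K.

T_eq ≈ 554 K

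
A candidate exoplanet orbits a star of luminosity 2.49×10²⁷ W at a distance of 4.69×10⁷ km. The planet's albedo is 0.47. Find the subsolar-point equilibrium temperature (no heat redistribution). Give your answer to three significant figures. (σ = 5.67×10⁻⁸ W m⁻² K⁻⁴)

T_ss ≈ 958 K

d = 4.69×10⁷ km = 4.69×10¹⁰ m.
Flux: S = L/(4πd²) = 2.49×10²⁷/(4π×(4.69×10¹⁰)²) = 9.01×10⁴ W m⁻².
At the subsolar point the surface absorbs S(1−A) and emits σT⁴ per unit area — no factor of 4, since only the local patch is in balance.
T = [9.01×10⁴ × 0.53 / 5.67×10⁻⁸]^(1/4) = (8.42×10¹¹)^(1/4) = 958 K.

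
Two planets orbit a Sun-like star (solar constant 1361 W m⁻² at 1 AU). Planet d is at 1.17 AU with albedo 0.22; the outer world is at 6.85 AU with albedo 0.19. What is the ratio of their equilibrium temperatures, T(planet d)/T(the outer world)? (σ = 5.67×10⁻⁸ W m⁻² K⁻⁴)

T₁/T₂ ≈ 2.397

T_eq = [S₀(1−A)/(4σd²)]^(1/4), so T ∝ (1−A)^(1/4) / √d.
T₁ = [1361×0.78/(4×5.67×10⁻⁸×1.17²)]^(1/4) = 241.82 K.
T₂ = [1361×0.81/(4×5.67×10⁻⁸×6.85²)]^(1/4) = 100.89 K.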